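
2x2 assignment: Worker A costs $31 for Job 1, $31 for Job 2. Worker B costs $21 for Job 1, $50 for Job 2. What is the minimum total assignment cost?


Option 1: A->1 + B->2 = $31 + $50 = $81
Option 2: A->2 + B->1 = $31 + $21 = $52
Min cost = min($81, $52) = $52

$52


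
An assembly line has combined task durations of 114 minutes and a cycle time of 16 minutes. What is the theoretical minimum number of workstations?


Formula: N_min = ceil(Sum of Task Times / Cycle Time)
N_min = ceil(114 min / 16 min) = ceil(7.125)
N_min = 8 stations

8


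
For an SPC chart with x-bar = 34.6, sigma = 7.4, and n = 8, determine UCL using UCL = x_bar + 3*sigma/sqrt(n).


UCL = 34.6 + 3 * 7.4 / sqrt(8)

42.45


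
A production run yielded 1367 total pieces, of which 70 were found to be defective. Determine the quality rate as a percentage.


Formula: Quality Rate = Good Pieces / Total Pieces * 100
Good pieces = 1367 - 70 = 1297
QR = 1297 / 1367 * 100 = 94.9%

94.9%


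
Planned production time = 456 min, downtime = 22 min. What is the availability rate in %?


Formula: Availability = (Planned Time - Downtime) / Planned Time * 100
Uptime = 456 - 22 = 434 min
Availability = 434 / 456 * 100 = 95.2%

95.2%


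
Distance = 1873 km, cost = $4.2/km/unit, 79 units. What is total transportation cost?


TC = dist * cost * units = 1873 * 4.2 * 79 = $621461.40

$621461.40


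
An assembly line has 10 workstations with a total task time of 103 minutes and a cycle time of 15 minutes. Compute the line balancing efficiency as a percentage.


Formula: Efficiency = Sum of Task Times / (N_stations * CT) * 100
Total station capacity = 10 stations * 15 min = 150 min
Efficiency = 103 / 150 * 100 = 68.7%

68.7%


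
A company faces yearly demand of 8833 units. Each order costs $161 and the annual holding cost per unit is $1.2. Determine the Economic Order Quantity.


Formula: EOQ = sqrt(2 * D * S / H)
Numerator: 2 * 8833 * 161 = 2844226
2DS/H = 2844226 / 1.2 = 2370188.3
EOQ = sqrt(2370188.3) = 1539.5 units

1539.5 units


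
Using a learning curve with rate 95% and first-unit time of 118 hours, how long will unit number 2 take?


Formula: T_n = T_1 * (learning_rate)^(log2(n)) where learning_rate = rate/100
Doublings = log2(2) = 1
T_n = 118 * 0.95^1
T_n = 118 * 0.95 = 112.1 hours

112.1 hours


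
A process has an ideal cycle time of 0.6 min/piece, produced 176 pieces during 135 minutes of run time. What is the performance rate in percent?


Formula: Performance = (Ideal CT * Total Count) / Run Time * 100
Ideal output time = 0.6 * 176 = 105.6 min
Performance = 105.6 / 135 * 100 = 78.2%

78.2%


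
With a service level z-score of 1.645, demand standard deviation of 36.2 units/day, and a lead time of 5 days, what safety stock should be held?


Formula: SS = z * sigma_d * sqrt(LT)
sqrt(LT) = sqrt(5) = 2.2361
SS = 1.645 * 36.2 * 2.2361
SS = 133.2 units

133.2 units


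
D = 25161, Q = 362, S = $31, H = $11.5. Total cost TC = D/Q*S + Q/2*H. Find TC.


TC = 25161/362 * 31 + 362/2 * 11.5

$4236.17


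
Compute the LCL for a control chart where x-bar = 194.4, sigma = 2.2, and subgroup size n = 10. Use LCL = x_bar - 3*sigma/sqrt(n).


LCL = 194.4 - 3 * 2.2 / sqrt(10)

192.31


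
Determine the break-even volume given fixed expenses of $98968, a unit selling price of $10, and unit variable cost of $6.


Formula: BEQ = Fixed Costs / (Price - Variable Cost)
Contribution margin = $10 - $6 = $4/unit
BEQ = ceil($98968 / $4/unit) = ceil(24742.0) = 24742 units

24742 units


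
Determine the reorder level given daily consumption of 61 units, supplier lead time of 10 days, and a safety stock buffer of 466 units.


Formula: ROP = (Daily Demand * Lead Time) + Safety Stock
Demand during lead time = 61 * 10 = 610 units
ROP = 610 + 466 = 1076 units

1076 units


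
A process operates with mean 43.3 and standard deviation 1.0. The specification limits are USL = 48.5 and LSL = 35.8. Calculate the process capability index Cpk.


Cpu = (48.5 - 43.3) / (3 * 1.0) = 1.73
Cpl = (43.3 - 35.8) / (3 * 1.0) = 2.5
Cpk = min(1.73, 2.5) = 1.73

1.73


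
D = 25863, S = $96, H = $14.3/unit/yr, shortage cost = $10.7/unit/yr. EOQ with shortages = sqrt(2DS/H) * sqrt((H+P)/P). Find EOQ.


Formula: EOQ* = sqrt(2DS/H) * sqrt((H+P)/P)
Base EOQ = sqrt(2*25863*96/14.3) = 589.28 units
Correction = sqrt((14.3+10.7)/10.7) = 1.52854
EOQ* = 589.28 * 1.52854 = 900.7 units

900.7 units


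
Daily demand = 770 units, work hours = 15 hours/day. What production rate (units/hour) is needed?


Formula: Production Rate = Daily Demand / Available Hours
Rate = 770 units/day / 15 hours/day
Rate = 51.3 units/hour

51.3 units/hour


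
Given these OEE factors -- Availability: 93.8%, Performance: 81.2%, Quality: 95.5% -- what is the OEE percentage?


Formula: OEE = Availability * Performance * Quality / 10000
A * P = 93.8% * 81.2% / 100 = 76.17%
OEE = 76.17% * 95.5% / 100 = 72.7%

72.7%


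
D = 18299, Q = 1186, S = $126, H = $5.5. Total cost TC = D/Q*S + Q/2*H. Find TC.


TC = 18299/1186 * 126 + 1186/2 * 5.5

$5205.58


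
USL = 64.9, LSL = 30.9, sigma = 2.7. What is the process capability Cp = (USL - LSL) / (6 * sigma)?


Cp = (64.9 - 30.9) / (6 * 2.7)

2.1


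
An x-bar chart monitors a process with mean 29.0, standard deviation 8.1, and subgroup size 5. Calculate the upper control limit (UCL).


UCL = 29.0 + 3 * 8.1 / sqrt(5)

39.87


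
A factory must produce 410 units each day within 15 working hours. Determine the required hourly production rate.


Formula: Production Rate = Daily Demand / Available Hours
Rate = 410 units/day / 15 hours/day
Rate = 27.3 units/hour

27.3 units/hour


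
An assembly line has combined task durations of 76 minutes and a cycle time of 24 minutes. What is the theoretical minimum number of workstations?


Formula: N_min = ceil(Sum of Task Times / Cycle Time)
N_min = ceil(76 min / 24 min) = ceil(3.1667)
N_min = 4 stations

4


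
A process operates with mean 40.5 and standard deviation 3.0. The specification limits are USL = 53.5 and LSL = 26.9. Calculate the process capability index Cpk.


Cpu = (53.5 - 40.5) / (3 * 3.0) = 1.44
Cpl = (40.5 - 26.9) / (3 * 3.0) = 1.51
Cpk = min(1.44, 1.51) = 1.44

1.44


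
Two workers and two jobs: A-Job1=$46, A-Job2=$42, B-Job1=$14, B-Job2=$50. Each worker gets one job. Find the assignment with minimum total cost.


Option 1: A->1 + B->2 = $46 + $50 = $96
Option 2: A->2 + B->1 = $42 + $14 = $56
Min cost = min($96, $56) = $56

$56


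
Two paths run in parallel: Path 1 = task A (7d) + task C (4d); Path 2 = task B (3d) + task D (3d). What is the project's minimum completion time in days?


Path 1 = 7 + 4 = 11 days
Path 2 = 3 + 3 = 6 days
Duration = max(11, 6) = 11 days

11 days


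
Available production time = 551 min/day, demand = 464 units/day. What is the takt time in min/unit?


Formula: Takt Time = Available Production Time / Customer Demand
Takt = 551 min/day / 464 units/day
Takt = 1.19 min/unit

1.19 min/unit


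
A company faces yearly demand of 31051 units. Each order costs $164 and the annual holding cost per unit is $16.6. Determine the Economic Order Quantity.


Formula: EOQ = sqrt(2 * D * S / H)
Numerator: 2 * 31051 * 164 = 10184728
2DS/H = 10184728 / 16.6 = 613537.8
EOQ = sqrt(613537.8) = 783.3 units

783.3 units


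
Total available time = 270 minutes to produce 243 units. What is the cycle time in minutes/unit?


Formula: CT = Available Time / Number of Units
CT = 270 min / 243 units
CT = 1.11 min/unit

1.11 min/unit


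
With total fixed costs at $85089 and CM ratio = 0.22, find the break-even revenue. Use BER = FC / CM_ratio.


Formula: BER = Fixed Costs / Contribution Margin Ratio
BER = $85089 / 0.22
BER = $386768.18 (to the nearest cent)

$386768.18


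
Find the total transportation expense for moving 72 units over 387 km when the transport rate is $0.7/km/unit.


TC = dist * cost * units = 387 * 0.7 * 72 = $19504.80

$19504.80


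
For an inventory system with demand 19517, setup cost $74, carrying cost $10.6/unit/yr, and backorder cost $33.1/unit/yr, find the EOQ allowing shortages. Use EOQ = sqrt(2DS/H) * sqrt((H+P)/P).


Formula: EOQ* = sqrt(2DS/H) * sqrt((H+P)/P)
Base EOQ = sqrt(2*19517*74/10.6) = 522.02 units
Correction = sqrt((10.6+33.1)/33.1) = 1.14902
EOQ* = 522.02 * 1.14902 = 599.8 units

599.8 units


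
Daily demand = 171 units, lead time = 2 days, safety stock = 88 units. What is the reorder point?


Formula: ROP = (Daily Demand * Lead Time) + Safety Stock
Demand during lead time = 171 * 2 = 342 units
ROP = 342 + 88 = 430 units

430 units


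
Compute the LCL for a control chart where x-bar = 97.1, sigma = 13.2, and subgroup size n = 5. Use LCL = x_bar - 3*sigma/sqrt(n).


LCL = 97.1 - 3 * 13.2 / sqrt(5)

79.39


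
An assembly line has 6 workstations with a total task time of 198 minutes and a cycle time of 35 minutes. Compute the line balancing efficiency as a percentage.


Formula: Efficiency = Sum of Task Times / (N_stations * CT) * 100
Total station capacity = 6 stations * 35 min = 210 min
Efficiency = 198 / 210 * 100 = 94.3%

94.3%


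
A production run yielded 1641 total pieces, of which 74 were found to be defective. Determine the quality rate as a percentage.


Formula: Quality Rate = Good Pieces / Total Pieces * 100
Good pieces = 1641 - 74 = 1567
QR = 1567 / 1641 * 100 = 95.5%

95.5%


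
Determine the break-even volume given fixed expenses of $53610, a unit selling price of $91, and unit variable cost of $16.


Formula: BEQ = Fixed Costs / (Price - Variable Cost)
Contribution margin = $91 - $16 = $75/unit
BEQ = ceil($53610 / $75/unit) = ceil(714.8) = 715 units

715 units


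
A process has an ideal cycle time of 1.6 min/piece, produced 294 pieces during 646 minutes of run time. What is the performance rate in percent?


Formula: Performance = (Ideal CT * Total Count) / Run Time * 100
Ideal output time = 1.6 * 294 = 470.4 min
Performance = 470.4 / 646 * 100 = 72.8%

72.8%


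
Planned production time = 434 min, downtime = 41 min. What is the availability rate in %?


Formula: Availability = (Planned Time - Downtime) / Planned Time * 100
Uptime = 434 - 41 = 393 min
Availability = 393 / 434 * 100 = 90.6%

90.6%


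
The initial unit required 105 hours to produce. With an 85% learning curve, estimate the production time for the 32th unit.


Formula: T_n = T_1 * (learning_rate)^(log2(n)) where learning_rate = rate/100
Doublings = log2(32) = 5
T_n = 105 * 0.85^5
T_n = 105 * 0.4437 = 46.6 hours

46.6 hours


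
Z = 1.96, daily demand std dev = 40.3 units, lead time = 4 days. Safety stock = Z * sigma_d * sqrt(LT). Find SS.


Formula: SS = z * sigma_d * sqrt(LT)
sqrt(LT) = sqrt(4) = 2.0
SS = 1.96 * 40.3 * 2.0
SS = 158.0 units

158.0 units


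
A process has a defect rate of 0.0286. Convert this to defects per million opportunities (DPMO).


DPMO = defect_rate * 1000000 = 0.0286 * 1000000

28600


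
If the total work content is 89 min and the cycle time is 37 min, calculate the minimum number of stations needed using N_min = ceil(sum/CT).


Formula: N_min = ceil(Sum of Task Times / Cycle Time)
N_min = ceil(89 min / 37 min) = ceil(2.4054)
N_min = 3 stations

3


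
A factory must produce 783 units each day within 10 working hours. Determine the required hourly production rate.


Formula: Production Rate = Daily Demand / Available Hours
Rate = 783 units/day / 10 hours/day
Rate = 78.3 units/hour

78.3 units/hour


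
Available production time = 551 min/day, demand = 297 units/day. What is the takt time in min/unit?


Formula: Takt Time = Available Production Time / Customer Demand
Takt = 551 min/day / 297 units/day
Takt = 1.86 min/unit

1.86 min/unit


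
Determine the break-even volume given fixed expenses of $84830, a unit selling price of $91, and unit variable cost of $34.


Formula: BEQ = Fixed Costs / (Price - Variable Cost)
Contribution margin = $91 - $34 = $57/unit
BEQ = ceil($84830 / $57/unit) = ceil(1488.25) = 1489 units

1489 units


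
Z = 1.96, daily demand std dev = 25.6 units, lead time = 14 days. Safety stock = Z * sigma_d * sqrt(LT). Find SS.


Formula: SS = z * sigma_d * sqrt(LT)
sqrt(LT) = sqrt(14) = 3.7417
SS = 1.96 * 25.6 * 3.7417
SS = 187.7 units

187.7 units


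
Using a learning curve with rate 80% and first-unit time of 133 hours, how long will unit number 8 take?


Formula: T_n = T_1 * (learning_rate)^(log2(n)) where learning_rate = rate/100
Doublings = log2(8) = 3
T_n = 133 * 0.8^3
T_n = 133 * 0.512 = 68.1 hours

68.1 hours


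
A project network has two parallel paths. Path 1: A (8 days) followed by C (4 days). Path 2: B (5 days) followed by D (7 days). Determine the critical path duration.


Path 1 = 8 + 4 = 12 days
Path 2 = 5 + 7 = 12 days
Duration = max(12, 12) = 12 days

12 days


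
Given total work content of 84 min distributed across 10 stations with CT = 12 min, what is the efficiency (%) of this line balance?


Formula: Efficiency = Sum of Task Times / (N_stations * CT) * 100
Total station capacity = 10 stations * 12 min = 120 min
Efficiency = 84 / 120 * 100 = 70.0%

70.0%


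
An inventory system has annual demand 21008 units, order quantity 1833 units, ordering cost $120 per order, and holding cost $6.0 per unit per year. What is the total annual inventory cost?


TC = 21008/1833 * 120 + 1833/2 * 6.0

$6874.32


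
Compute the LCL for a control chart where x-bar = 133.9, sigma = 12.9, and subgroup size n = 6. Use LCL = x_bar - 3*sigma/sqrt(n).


LCL = 133.9 - 3 * 12.9 / sqrt(6)

118.1


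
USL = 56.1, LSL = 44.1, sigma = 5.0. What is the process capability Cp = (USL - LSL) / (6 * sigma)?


Cp = (56.1 - 44.1) / (6 * 5.0)

0.4


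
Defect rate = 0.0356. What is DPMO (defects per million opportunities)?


DPMO = defect_rate * 1000000 = 0.0356 * 1000000

35600


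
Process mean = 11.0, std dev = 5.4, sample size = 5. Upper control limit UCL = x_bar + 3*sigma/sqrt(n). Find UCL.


UCL = 11.0 + 3 * 5.4 / sqrt(5)

18.24


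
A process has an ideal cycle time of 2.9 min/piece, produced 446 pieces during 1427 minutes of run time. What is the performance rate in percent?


Formula: Performance = (Ideal CT * Total Count) / Run Time * 100
Ideal output time = 2.9 * 446 = 1293.4 min
Performance = 1293.4 / 1427 * 100 = 90.6%

90.6%


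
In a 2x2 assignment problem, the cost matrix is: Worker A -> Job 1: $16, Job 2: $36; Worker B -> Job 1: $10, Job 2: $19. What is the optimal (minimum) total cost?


Option 1: A->1 + B->2 = $16 + $19 = $35
Option 2: A->2 + B->1 = $36 + $10 = $46
Min cost = min($35, $46) = $35

$35


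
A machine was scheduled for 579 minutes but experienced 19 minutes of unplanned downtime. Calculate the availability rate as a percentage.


Formula: Availability = (Planned Time - Downtime) / Planned Time * 100
Uptime = 579 - 19 = 560 min
Availability = 560 / 579 * 100 = 96.7%

96.7%


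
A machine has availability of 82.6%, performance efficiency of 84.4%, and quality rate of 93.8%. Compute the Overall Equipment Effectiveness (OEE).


Formula: OEE = Availability * Performance * Quality / 10000
A * P = 82.6% * 84.4% / 100 = 69.71%
OEE = 69.71% * 93.8% / 100 = 65.4%

65.4%


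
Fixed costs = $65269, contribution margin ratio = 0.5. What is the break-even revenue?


Formula: BER = Fixed Costs / Contribution Margin Ratio
BER = $65269 / 0.5
BER = $130538.00 (to the nearest cent)

$130538.00


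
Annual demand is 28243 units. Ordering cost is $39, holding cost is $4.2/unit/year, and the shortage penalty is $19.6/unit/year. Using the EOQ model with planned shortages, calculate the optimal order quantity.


Formula: EOQ* = sqrt(2DS/H) * sqrt((H+P)/P)
Base EOQ = sqrt(2*28243*39/4.2) = 724.23 units
Correction = sqrt((4.2+19.6)/19.6) = 1.10195
EOQ* = 724.23 * 1.10195 = 798.1 units

798.1 units


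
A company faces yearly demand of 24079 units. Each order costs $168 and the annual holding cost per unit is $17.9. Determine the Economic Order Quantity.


Formula: EOQ = sqrt(2 * D * S / H)
Numerator: 2 * 24079 * 168 = 8090544
2DS/H = 8090544 / 17.9 = 451985.7
EOQ = sqrt(451985.7) = 672.3 units

672.3 units


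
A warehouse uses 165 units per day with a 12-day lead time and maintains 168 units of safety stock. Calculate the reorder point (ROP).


Formula: ROP = (Daily Demand * Lead Time) + Safety Stock
Demand during lead time = 165 * 12 = 1980 units
ROP = 1980 + 168 = 2148 units

2148 units


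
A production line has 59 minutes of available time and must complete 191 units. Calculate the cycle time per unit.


Formula: CT = Available Time / Number of Units
CT = 59 min / 191 units
CT = 0.31 min/unit

0.31 min/unit


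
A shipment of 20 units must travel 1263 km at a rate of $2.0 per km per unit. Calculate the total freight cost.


TC = dist * cost * units = 1263 * 2.0 * 20 = $50520.00

$50520.00


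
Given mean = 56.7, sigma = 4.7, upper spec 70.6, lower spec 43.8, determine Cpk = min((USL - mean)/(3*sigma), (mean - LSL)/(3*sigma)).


Cpu = (70.6 - 56.7) / (3 * 4.7) = 0.99
Cpl = (56.7 - 43.8) / (3 * 4.7) = 0.91
Cpk = min(0.99, 0.91) = 0.91

0.91


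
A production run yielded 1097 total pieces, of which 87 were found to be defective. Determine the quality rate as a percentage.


Formula: Quality Rate = Good Pieces / Total Pieces * 100
Good pieces = 1097 - 87 = 1010
QR = 1010 / 1097 * 100 = 92.1%

92.1%


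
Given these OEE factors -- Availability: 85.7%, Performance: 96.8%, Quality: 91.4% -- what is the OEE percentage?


Formula: OEE = Availability * Performance * Quality / 10000
A * P = 85.7% * 96.8% / 100 = 82.96%
OEE = 82.96% * 91.4% / 100 = 75.8%

75.8%


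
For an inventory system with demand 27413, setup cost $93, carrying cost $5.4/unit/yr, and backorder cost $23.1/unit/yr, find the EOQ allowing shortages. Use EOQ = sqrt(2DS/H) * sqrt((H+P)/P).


Formula: EOQ* = sqrt(2DS/H) * sqrt((H+P)/P)
Base EOQ = sqrt(2*27413*93/5.4) = 971.71 units
Correction = sqrt((5.4+23.1)/23.1) = 1.11075
EOQ* = 971.71 * 1.11075 = 1079.3 units

1079.3 units


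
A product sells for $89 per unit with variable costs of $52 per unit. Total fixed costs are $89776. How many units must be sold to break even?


Formula: BEQ = Fixed Costs / (Price - Variable Cost)
Contribution margin = $89 - $52 = $37/unit
BEQ = ceil($89776 / $37/unit) = ceil(2426.38) = 2427 units

2427 units


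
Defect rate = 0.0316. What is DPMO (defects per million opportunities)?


DPMO = defect_rate * 1000000 = 0.0316 * 1000000

31600


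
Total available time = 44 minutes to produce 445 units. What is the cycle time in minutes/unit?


Formula: CT = Available Time / Number of Units
CT = 44 min / 445 units
CT = 0.1 min/unit

0.1 min/unit


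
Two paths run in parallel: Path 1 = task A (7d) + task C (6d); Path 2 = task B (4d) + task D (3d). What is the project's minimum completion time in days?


Path 1 = 7 + 6 = 13 days
Path 2 = 4 + 3 = 7 days
Duration = max(13, 7) = 13 days

13 days


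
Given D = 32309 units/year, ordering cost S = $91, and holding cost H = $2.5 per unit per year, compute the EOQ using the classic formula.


Formula: EOQ = sqrt(2 * D * S / H)
Numerator: 2 * 32309 * 91 = 5880238
2DS/H = 5880238 / 2.5 = 2352095.2
EOQ = sqrt(2352095.2) = 1533.7 units

1533.7 units


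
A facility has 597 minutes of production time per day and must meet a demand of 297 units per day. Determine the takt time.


Formula: Takt Time = Available Production Time / Customer Demand
Takt = 597 min/day / 297 units/day
Takt = 2.01 min/unit

2.01 min/unit


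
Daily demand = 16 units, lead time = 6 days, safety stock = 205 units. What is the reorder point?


Formula: ROP = (Daily Demand * Lead Time) + Safety Stock
Demand during lead time = 16 * 6 = 96 units
ROP = 96 + 205 = 301 units

301 units


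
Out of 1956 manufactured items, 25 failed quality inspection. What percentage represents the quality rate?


Formula: Quality Rate = Good Pieces / Total Pieces * 100
Good pieces = 1956 - 25 = 1931
QR = 1931 / 1956 * 100 = 98.7%

98.7%


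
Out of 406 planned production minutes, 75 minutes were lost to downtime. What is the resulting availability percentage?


Formula: Availability = (Planned Time - Downtime) / Planned Time * 100
Uptime = 406 - 75 = 331 min
Availability = 331 / 406 * 100 = 81.5%

81.5%


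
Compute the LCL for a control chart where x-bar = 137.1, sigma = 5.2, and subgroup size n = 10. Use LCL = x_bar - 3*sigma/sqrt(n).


LCL = 137.1 - 3 * 5.2 / sqrt(10)

132.17


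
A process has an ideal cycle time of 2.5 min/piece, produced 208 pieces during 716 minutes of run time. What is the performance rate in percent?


Formula: Performance = (Ideal CT * Total Count) / Run Time * 100
Ideal output time = 2.5 * 208 = 520.0 min
Performance = 520.0 / 716 * 100 = 72.6%

72.6%


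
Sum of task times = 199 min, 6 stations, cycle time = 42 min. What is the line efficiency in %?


Formula: Efficiency = Sum of Task Times / (N_stations * CT) * 100
Total station capacity = 6 stations * 42 min = 252 min
Efficiency = 199 / 252 * 100 = 79.0%

79.0%


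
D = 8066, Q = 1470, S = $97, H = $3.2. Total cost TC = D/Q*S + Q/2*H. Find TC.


TC = 8066/1470 * 97 + 1470/2 * 3.2

$2884.25


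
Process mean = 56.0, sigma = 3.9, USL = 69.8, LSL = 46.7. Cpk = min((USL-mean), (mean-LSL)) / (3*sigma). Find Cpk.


Cpu = (69.8 - 56.0) / (3 * 3.9) = 1.18
Cpl = (56.0 - 46.7) / (3 * 3.9) = 0.79
Cpk = min(1.18, 0.79) = 0.79

0.79


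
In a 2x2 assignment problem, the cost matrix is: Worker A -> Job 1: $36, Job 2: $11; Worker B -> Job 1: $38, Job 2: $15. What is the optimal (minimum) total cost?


Option 1: A->1 + B->2 = $36 + $15 = $51
Option 2: A->2 + B->1 = $11 + $38 = $49
Min cost = min($51, $49) = $49

$49


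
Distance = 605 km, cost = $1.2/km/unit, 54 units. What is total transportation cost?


TC = dist * cost * units = 605 * 1.2 * 54 = $39204.00

$39204.00


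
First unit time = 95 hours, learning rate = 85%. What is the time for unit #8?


Formula: T_n = T_1 * (learning_rate)^(log2(n)) where learning_rate = rate/100
Doublings = log2(8) = 3
T_n = 95 * 0.85^3
T_n = 95 * 0.6141 = 58.3 hours

58.3 hours


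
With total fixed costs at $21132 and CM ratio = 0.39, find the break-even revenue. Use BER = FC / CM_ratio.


Formula: BER = Fixed Costs / Contribution Margin Ratio
BER = $21132 / 0.39
BER = $54184.62 (to the nearest cent)

$54184.62


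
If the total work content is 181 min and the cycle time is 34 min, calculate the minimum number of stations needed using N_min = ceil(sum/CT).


Formula: N_min = ceil(Sum of Task Times / Cycle Time)
N_min = ceil(181 min / 34 min) = ceil(5.3235)
N_min = 6 stations

6


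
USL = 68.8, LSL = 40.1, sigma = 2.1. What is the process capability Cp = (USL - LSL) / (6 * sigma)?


Cp = (68.8 - 40.1) / (6 * 2.1)

2.28


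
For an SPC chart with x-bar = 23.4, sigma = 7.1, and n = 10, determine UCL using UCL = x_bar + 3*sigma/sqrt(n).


UCL = 23.4 + 3 * 7.1 / sqrt(10)

30.14


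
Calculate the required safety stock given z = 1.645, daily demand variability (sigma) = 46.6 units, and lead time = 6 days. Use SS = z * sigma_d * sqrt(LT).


Formula: SS = z * sigma_d * sqrt(LT)
sqrt(LT) = sqrt(6) = 2.4495
SS = 1.645 * 46.6 * 2.4495
SS = 187.8 units

187.8 units


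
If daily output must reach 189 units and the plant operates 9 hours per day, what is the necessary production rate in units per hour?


Formula: Production Rate = Daily Demand / Available Hours
Rate = 189 units/day / 9 hours/day
Rate = 21.0 units/hour

21.0 units/hour


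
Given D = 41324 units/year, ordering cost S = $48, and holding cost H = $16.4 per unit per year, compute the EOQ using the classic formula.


Formula: EOQ = sqrt(2 * D * S / H)
Numerator: 2 * 41324 * 48 = 3967104
2DS/H = 3967104 / 16.4 = 241896.6
EOQ = sqrt(241896.6) = 491.8 units

491.8 units


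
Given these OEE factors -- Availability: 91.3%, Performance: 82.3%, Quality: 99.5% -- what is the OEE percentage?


Formula: OEE = Availability * Performance * Quality / 10000
A * P = 91.3% * 82.3% / 100 = 75.14%
OEE = 75.14% * 99.5% / 100 = 74.8%

74.8%


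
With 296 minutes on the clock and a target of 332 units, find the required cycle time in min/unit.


Formula: CT = Available Time / Number of Units
CT = 296 min / 332 units
CT = 0.89 min/unit

0.89 min/unit


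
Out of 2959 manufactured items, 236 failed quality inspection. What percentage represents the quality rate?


Formula: Quality Rate = Good Pieces / Total Pieces * 100
Good pieces = 2959 - 236 = 2723
QR = 2723 / 2959 * 100 = 92.0%

92.0%


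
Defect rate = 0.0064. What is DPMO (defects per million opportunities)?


DPMO = defect_rate * 1000000 = 0.0064 * 1000000

6400


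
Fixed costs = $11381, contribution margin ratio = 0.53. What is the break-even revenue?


Formula: BER = Fixed Costs / Contribution Margin Ratio
BER = $11381 / 0.53
BER = $21473.58 (to the nearest cent)

$21473.58


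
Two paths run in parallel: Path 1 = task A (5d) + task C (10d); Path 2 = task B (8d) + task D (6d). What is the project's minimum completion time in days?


Path 1 = 5 + 10 = 15 days
Path 2 = 8 + 6 = 14 days
Duration = max(15, 14) = 15 days

15 days


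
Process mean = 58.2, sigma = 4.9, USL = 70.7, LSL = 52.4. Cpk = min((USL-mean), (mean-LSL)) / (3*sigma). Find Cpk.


Cpu = (70.7 - 58.2) / (3 * 4.9) = 0.85
Cpl = (58.2 - 52.4) / (3 * 4.9) = 0.39
Cpk = min(0.85, 0.39) = 0.39

0.39


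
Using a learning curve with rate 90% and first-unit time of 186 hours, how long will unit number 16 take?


Formula: T_n = T_1 * (learning_rate)^(log2(n)) where learning_rate = rate/100
Doublings = log2(16) = 4
T_n = 186 * 0.9^4
T_n = 186 * 0.6561 = 122.0 hours

122.0 hours


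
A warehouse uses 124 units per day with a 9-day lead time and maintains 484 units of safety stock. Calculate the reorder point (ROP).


Formula: ROP = (Daily Demand * Lead Time) + Safety Stock
Demand during lead time = 124 * 9 = 1116 units
ROP = 1116 + 484 = 1600 units

1600 units


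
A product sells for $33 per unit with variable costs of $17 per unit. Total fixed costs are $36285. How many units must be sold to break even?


Formula: BEQ = Fixed Costs / (Price - Variable Cost)
Contribution margin = $33 - $17 = $16/unit
BEQ = ceil($36285 / $16/unit) = ceil(2267.81) = 2268 units

2268 units


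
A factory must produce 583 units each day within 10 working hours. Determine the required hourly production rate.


Formula: Production Rate = Daily Demand / Available Hours
Rate = 583 units/day / 10 hours/day
Rate = 58.3 units/hour

58.3 units/hour


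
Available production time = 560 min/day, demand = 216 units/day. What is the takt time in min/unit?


Formula: Takt Time = Available Production Time / Customer Demand
Takt = 560 min/day / 216 units/day
Takt = 2.59 min/unit

2.59 min/unit


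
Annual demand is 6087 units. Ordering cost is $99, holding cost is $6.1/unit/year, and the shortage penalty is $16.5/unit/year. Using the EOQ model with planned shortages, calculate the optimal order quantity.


Formula: EOQ* = sqrt(2DS/H) * sqrt((H+P)/P)
Base EOQ = sqrt(2*6087*99/6.1) = 444.5 units
Correction = sqrt((6.1+16.5)/16.5) = 1.17034
EOQ* = 444.5 * 1.17034 = 520.2 units

520.2 units


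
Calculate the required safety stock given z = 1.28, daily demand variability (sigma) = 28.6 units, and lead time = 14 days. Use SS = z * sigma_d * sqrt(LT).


Formula: SS = z * sigma_d * sqrt(LT)
sqrt(LT) = sqrt(14) = 3.7417
SS = 1.28 * 28.6 * 3.7417
SS = 137.0 units

137.0 units


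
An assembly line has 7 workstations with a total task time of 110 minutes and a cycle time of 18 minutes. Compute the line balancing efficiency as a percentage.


Formula: Efficiency = Sum of Task Times / (N_stations * CT) * 100
Total station capacity = 7 stations * 18 min = 126 min
Efficiency = 110 / 126 * 100 = 87.3%

87.3%


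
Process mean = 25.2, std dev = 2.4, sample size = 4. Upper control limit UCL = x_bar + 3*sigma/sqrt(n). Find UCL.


UCL = 25.2 + 3 * 2.4 / sqrt(4)

28.8


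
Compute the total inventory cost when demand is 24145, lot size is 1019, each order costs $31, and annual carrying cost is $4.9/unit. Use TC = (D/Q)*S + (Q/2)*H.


TC = 24145/1019 * 31 + 1019/2 * 4.9

$3231.09


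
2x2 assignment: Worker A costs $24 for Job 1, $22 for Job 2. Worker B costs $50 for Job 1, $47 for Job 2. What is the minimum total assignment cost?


Option 1: A->1 + B->2 = $24 + $47 = $71
Option 2: A->2 + B->1 = $22 + $50 = $72
Min cost = min($71, $72) = $71

$71


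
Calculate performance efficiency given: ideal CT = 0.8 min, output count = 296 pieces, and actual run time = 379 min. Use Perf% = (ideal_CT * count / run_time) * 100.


Formula: Performance = (Ideal CT * Total Count) / Run Time * 100
Ideal output time = 0.8 * 296 = 236.8 min
Performance = 236.8 / 379 * 100 = 62.5%

62.5%


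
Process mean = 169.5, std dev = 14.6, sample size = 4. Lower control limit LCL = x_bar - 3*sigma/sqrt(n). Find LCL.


LCL = 169.5 - 3 * 14.6 / sqrt(4)

147.6


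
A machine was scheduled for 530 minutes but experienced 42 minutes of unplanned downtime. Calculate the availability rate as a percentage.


Formula: Availability = (Planned Time - Downtime) / Planned Time * 100
Uptime = 530 - 42 = 488 min
Availability = 488 / 530 * 100 = 92.1%

92.1%


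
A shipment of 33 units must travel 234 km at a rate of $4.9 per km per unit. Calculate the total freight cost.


TC = dist * cost * units = 234 * 4.9 * 33 = $37837.80

$37837.80


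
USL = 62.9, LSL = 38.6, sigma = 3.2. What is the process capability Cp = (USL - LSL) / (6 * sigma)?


Cp = (62.9 - 38.6) / (6 * 3.2)

1.27


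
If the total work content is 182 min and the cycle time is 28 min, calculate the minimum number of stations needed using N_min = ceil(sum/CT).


Formula: N_min = ceil(Sum of Task Times / Cycle Time)
N_min = ceil(182 min / 28 min) = ceil(6.5)
N_min = 7 stations

7


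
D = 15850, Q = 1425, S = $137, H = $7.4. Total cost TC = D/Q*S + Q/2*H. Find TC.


TC = 15850/1425 * 137 + 1425/2 * 7.4

$6796.32


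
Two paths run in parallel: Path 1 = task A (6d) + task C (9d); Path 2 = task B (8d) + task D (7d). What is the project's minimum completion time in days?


Path 1 = 6 + 9 = 15 days
Path 2 = 8 + 7 = 15 days
Duration = max(15, 15) = 15 days

15 days


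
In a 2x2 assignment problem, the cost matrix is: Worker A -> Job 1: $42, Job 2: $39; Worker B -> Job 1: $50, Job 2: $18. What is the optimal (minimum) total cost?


Option 1: A->1 + B->2 = $42 + $18 = $60
Option 2: A->2 + B->1 = $39 + $50 = $89
Min cost = min($60, $89) = $60

$60


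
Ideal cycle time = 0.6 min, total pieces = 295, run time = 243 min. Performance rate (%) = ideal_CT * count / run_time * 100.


Formula: Performance = (Ideal CT * Total Count) / Run Time * 100
Ideal output time = 0.6 * 295 = 177.0 min
Performance = 177.0 / 243 * 100 = 72.8%

72.8%


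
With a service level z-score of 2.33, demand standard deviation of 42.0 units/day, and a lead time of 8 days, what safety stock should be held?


Formula: SS = z * sigma_d * sqrt(LT)
sqrt(LT) = sqrt(8) = 2.8284
SS = 2.33 * 42.0 * 2.8284
SS = 276.8 units

276.8 units


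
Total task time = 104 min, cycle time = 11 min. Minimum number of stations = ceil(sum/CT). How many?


Formula: N_min = ceil(Sum of Task Times / Cycle Time)
N_min = ceil(104 min / 11 min) = ceil(9.4545)
N_min = 10 stations

10


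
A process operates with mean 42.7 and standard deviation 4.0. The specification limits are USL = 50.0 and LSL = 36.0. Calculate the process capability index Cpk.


Cpu = (50.0 - 42.7) / (3 * 4.0) = 0.61
Cpl = (42.7 - 36.0) / (3 * 4.0) = 0.56
Cpk = min(0.61, 0.56) = 0.56

0.56


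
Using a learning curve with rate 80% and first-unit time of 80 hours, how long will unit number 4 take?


Formula: T_n = T_1 * (learning_rate)^(log2(n)) where learning_rate = rate/100
Doublings = log2(4) = 2
T_n = 80 * 0.8^2
T_n = 80 * 0.64 = 51.2 hours

51.2 hours


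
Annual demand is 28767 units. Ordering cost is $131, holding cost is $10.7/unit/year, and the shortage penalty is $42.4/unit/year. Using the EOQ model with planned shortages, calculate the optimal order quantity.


Formula: EOQ* = sqrt(2DS/H) * sqrt((H+P)/P)
Base EOQ = sqrt(2*28767*131/10.7) = 839.28 units
Correction = sqrt((10.7+42.4)/42.4) = 1.11909
EOQ* = 839.28 * 1.11909 = 939.2 units

939.2 units


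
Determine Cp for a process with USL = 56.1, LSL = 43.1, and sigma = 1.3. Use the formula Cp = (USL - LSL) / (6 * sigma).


Cp = (56.1 - 43.1) / (6 * 1.3)

1.67


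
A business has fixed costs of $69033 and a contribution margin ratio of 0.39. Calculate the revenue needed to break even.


Formula: BER = Fixed Costs / Contribution Margin Ratio
BER = $69033 / 0.39
BER = $177007.69 (to the nearest cent)

$177007.69


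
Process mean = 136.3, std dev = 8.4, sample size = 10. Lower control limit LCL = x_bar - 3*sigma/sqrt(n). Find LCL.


LCL = 136.3 - 3 * 8.4 / sqrt(10)

128.33


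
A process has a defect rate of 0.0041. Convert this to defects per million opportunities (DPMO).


DPMO = defect_rate * 1000000 = 0.0041 * 1000000

4100


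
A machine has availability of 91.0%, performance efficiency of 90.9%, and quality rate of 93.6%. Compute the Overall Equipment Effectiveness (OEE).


Formula: OEE = Availability * Performance * Quality / 10000
A * P = 91.0% * 90.9% / 100 = 82.72%
OEE = 82.72% * 93.6% / 100 = 77.4%

77.4%


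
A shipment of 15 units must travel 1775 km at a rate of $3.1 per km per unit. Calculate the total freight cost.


TC = dist * cost * units = 1775 * 3.1 * 15 = $82537.50

$82537.50


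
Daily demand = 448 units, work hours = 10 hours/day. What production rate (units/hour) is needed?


Formula: Production Rate = Daily Demand / Available Hours
Rate = 448 units/day / 10 hours/day
Rate = 44.8 units/hour

44.8 units/hour


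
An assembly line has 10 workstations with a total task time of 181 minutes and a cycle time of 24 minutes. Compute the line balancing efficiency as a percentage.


Formula: Efficiency = Sum of Task Times / (N_stations * CT) * 100
Total station capacity = 10 stations * 24 min = 240 min
Efficiency = 181 / 240 * 100 = 75.4%

75.4%


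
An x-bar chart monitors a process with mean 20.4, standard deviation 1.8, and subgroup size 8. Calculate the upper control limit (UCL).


UCL = 20.4 + 3 * 1.8 / sqrt(8)

22.31


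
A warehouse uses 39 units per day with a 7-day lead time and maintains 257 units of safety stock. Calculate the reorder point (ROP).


Formula: ROP = (Daily Demand * Lead Time) + Safety Stock
Demand during lead time = 39 * 7 = 273 units
ROP = 273 + 257 = 530 units

530 units


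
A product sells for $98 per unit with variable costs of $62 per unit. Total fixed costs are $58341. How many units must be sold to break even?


Formula: BEQ = Fixed Costs / (Price - Variable Cost)
Contribution margin = $98 - $62 = $36/unit
BEQ = ceil($58341 / $36/unit) = ceil(1620.58) = 1621 units

1621 units


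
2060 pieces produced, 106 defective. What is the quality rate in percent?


Formula: Quality Rate = Good Pieces / Total Pieces * 100
Good pieces = 2060 - 106 = 1954
QR = 1954 / 2060 * 100 = 94.9%

94.9%


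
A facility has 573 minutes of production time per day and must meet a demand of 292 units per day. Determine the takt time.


Formula: Takt Time = Available Production Time / Customer Demand
Takt = 573 min/day / 292 units/day
Takt = 1.96 min/unit

1.96 min/unit


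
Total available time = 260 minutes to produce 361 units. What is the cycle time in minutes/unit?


Formula: CT = Available Time / Number of Units
CT = 260 min / 361 units
CT = 0.72 min/unit

0.72 min/unit


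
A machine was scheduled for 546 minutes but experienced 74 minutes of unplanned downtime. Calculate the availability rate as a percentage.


Formula: Availability = (Planned Time - Downtime) / Planned Time * 100
Uptime = 546 - 74 = 472 min
Availability = 472 / 546 * 100 = 86.4%

86.4%


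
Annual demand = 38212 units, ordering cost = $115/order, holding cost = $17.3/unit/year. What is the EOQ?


Formula: EOQ = sqrt(2 * D * S / H)
Numerator: 2 * 38212 * 115 = 8788760
2DS/H = 8788760 / 17.3 = 508020.8
EOQ = sqrt(508020.8) = 712.8 units

712.8 units


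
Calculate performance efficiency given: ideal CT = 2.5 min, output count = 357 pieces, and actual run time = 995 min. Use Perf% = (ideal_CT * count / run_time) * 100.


Formula: Performance = (Ideal CT * Total Count) / Run Time * 100
Ideal output time = 2.5 * 357 = 892.5 min
Performance = 892.5 / 995 * 100 = 89.7%

89.7%


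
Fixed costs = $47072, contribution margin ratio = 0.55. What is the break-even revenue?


Formula: BER = Fixed Costs / Contribution Margin Ratio
BER = $47072 / 0.55
BER = $85585.45 (to the nearest cent)

$85585.45


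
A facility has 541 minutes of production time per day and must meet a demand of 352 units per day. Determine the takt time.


Formula: Takt Time = Available Production Time / Customer Demand
Takt = 541 min/day / 352 units/day
Takt = 1.54 min/unit

1.54 min/unit


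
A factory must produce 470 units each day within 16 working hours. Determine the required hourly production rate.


Formula: Production Rate = Daily Demand / Available Hours
Rate = 470 units/day / 16 hours/day
Rate = 29.4 units/hour

29.4 units/hour


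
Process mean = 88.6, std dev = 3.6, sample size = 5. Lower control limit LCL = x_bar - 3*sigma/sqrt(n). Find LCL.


LCL = 88.6 - 3 * 3.6 / sqrt(5)

83.77


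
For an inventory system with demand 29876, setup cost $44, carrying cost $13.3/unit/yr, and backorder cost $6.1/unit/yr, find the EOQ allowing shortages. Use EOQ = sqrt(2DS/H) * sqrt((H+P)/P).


Formula: EOQ* = sqrt(2DS/H) * sqrt((H+P)/P)
Base EOQ = sqrt(2*29876*44/13.3) = 444.61 units
Correction = sqrt((13.3+6.1)/6.1) = 1.78335
EOQ* = 444.61 * 1.78335 = 792.9 units

792.9 units


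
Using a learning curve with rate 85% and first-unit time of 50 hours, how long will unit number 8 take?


Formula: T_n = T_1 * (learning_rate)^(log2(n)) where learning_rate = rate/100
Doublings = log2(8) = 3
T_n = 50 * 0.85^3
T_n = 50 * 0.6141 = 30.7 hours

30.7 hours


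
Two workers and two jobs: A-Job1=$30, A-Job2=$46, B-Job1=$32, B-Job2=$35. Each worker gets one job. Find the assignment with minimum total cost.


Option 1: A->1 + B->2 = $30 + $35 = $65
Option 2: A->2 + B->1 = $46 + $32 = $78
Min cost = min($65, $78) = $65

$65


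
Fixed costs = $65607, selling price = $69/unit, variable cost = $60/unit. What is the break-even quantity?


Formula: BEQ = Fixed Costs / (Price - Variable Cost)
Contribution margin = $69 - $60 = $9/unit
BEQ = ceil($65607 / $9/unit) = ceil(7289.67) = 7290 units

7290 units


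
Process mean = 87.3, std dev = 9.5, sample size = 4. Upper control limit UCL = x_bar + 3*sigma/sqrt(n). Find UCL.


UCL = 87.3 + 3 * 9.5 / sqrt(4)

101.55


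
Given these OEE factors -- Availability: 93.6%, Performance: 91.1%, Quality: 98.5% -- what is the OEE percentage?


Formula: OEE = Availability * Performance * Quality / 10000
A * P = 93.6% * 91.1% / 100 = 85.27%
OEE = 85.27% * 98.5% / 100 = 84.0%

84.0%


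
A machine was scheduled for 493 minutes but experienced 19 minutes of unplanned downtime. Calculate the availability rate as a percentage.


Formula: Availability = (Planned Time - Downtime) / Planned Time * 100
Uptime = 493 - 19 = 474 min
Availability = 474 / 493 * 100 = 96.1%

96.1%


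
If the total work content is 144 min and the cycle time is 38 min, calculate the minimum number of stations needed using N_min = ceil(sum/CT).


Formula: N_min = ceil(Sum of Task Times / Cycle Time)
N_min = ceil(144 min / 38 min) = ceil(3.7895)
N_min = 4 stations

4
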